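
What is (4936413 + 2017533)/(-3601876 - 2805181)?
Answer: -6953946/6407057 ≈ -1.0854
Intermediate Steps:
(4936413 + 2017533)/(-3601876 - 2805181) = 6953946/(-6407057) = 6953946*(-1/6407057) = -6953946/6407057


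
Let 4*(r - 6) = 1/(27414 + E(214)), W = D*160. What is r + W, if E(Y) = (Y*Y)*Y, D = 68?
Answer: 427939894353/39311032 ≈ 10886.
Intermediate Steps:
E(Y) = Y³ (E(Y) = Y²*Y = Y³)
W = 10880 (W = 68*160 = 10880)
r = 235866193/39311032 (r = 6 + 1/(4*(27414 + 214³)) = 6 + 1/(4*(27414 + 9800344)) = 6 + (¼)/9827758 = 6 + (¼)*(1/9827758) = 6 + 1/39311032 = 235866193/39311032 ≈ 6.0000)
r + W = 235866193/39311032 + 10880 = 427939894353/39311032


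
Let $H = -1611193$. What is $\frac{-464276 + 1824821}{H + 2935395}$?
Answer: $\frac{1360545}{1324202} \approx 1.0274$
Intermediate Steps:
$\frac{-464276 + 1824821}{H + 2935395} = \frac{-464276 + 1824821}{-1611193 + 2935395} = \frac{1360545}{1324202}$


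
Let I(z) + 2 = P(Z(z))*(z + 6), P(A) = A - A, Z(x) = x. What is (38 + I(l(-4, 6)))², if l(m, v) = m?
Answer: 1296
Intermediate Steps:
P(A) = 0
I(z) = -2 (I(z) = -2 + 0*(z + 6) = -2 + 0*(6 + z) = -2 + 0 = -2)
(38 + I(l(-4, 6)))² = (38 - 2)² = 36² = 1296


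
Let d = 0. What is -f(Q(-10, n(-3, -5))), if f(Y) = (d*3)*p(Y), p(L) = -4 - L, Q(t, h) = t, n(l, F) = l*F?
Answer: 0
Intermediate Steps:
n(l, F) = F*l
f(Y) = 0 (f(Y) = (0*3)*(-4 - Y) = 0*(-4 - Y) = 0)
-f(Q(-10, n(-3, -5))) = -1*0 = 0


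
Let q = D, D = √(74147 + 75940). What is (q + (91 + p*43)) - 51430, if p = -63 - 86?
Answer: -57746 + 7*√3063 ≈ -57359.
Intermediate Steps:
p = -149
D = 7*√3063 (D = √150087 = 7*√3063 ≈ 387.41)
q = 7*√3063 ≈ 387.41
(q + (91 + p*43)) - 51430 = (7*√3063 + (91 - 149*43)) - 51430 = (7*√3063 + (91 - 6407)) - 51430 = (7*√3063 - 6316) - 51430 = (-6316 + 7*√3063) - 51430 = -57746 + 7*√3063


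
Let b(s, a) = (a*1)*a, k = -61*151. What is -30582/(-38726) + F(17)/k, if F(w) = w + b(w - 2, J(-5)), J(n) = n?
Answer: 140032155/178352593 ≈ 0.78514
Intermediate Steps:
k = -9211
b(s, a) = a² (b(s, a) = a*a = a²)
F(w) = 25 + w (F(w) = w + (-5)² = w + 25 = 25 + w)
-30582/(-38726) + F(17)/k = -30582/(-38726) + (25 + 17)/(-9211) = -30582*(-1/38726) + 42*(-1/9211) = 15291/19363 - 42/9211 = 140032155/178352593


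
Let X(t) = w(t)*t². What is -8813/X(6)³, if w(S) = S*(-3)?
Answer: 8813/272097792 ≈ 3.2389e-5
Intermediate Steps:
w(S) = -3*S
X(t) = -3*t³ (X(t) = (-3*t)*t² = -3*t³)
-8813/X(6)³ = -8813/((-3*6³)³) = -8813/((-3*216)³) = -8813/((-648)³) = -8813/(-272097792) = -8813*(-1/272097792) = 8813/272097792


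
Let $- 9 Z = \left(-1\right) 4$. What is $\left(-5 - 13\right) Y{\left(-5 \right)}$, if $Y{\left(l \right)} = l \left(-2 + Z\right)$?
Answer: $-140$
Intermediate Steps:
$Z = \frac{4}{9}$ ($Z = - \frac{\left(-1\right) 4}{9} = \left(- \frac{1}{9}\right) \left(-4\right) = \frac{4}{9} \approx 0.44444$)
$Y{\left(l \right)} = - \frac{14 l}{9}$ ($Y{\left(l \right)} = l \left(-2 + \frac{4}{9}\right) = l \left(- \frac{14}{9}\right) = - \frac{14 l}{9}$)
$\left(-5 - 13\right) Y{\left(-5 \right)} = \left(-5 - 13\right) \left(\left(- \frac{14}{9}\right) \left(-5\right)\right) = \left(-18\right) \frac{70}{9} = -140$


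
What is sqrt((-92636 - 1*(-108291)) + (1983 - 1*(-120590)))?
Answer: 2*sqrt(34557) ≈ 371.79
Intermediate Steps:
sqrt((-92636 - 1*(-108291)) + (1983 - 1*(-120590))) = sqrt((-92636 + 108291) + (1983 + 120590)) = sqrt(15655 + 122573) = sqrt(138228) = 2*sqrt(34557)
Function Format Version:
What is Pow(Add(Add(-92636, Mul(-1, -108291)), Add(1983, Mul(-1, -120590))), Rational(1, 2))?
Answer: Mul(2, Pow(34557, Rational(1, 2))) ≈ 371.79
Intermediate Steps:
Pow(Add(Add(-92636, Mul(-1, -108291)), Add(1983, Mul(-1, -120590))), Rational(1, 2)) = Pow(Add(Add(-92636, 108291), Add(1983, 120590)), Rational(1, 2)) = Pow(Add(15655, 122573), Rational(1, 2)) = Pow(138228, Rational(1, 2)) = Mul(2, Pow(34557, Rational(1, 2)))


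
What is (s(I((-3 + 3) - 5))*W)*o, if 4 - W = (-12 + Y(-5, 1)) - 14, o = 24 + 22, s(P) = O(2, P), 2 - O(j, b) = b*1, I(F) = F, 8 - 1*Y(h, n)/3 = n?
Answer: 2898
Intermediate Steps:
Y(h, n) = 24 - 3*n
O(j, b) = 2 - b
s(P) = 2 - P
o = 46
W = 9 (W = 4 - ((-12 + (24 - 3*1)) - 14) = 4 - ((-12 + (24 - 3)) - 14) = 4 - ((-12 + 21) - 14) = 4 - (9 - 14) = 4 - 1*(-5) = 4 + 5 = 9)
(s(I((-3 + 3) - 5))*W)*o = ((2 - ((-3 + 3) - 5))*9)*46 = ((2 - (0 - 5))*9)*46 = ((2 - 1*(-5))*9)*46 = ((2 + 5)*9)*46 = (7*9)*46 = 63*46 = 2898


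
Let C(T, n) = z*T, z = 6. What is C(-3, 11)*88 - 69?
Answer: -1653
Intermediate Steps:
C(T, n) = 6*T
C(-3, 11)*88 - 69 = (6*(-3))*88 - 69 = -18*88 - 69 = -1584 - 69 = -1653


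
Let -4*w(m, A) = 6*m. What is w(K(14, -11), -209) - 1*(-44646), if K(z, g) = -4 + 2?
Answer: 44649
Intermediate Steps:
K(z, g) = -2
w(m, A) = -3*m/2
w(K(14, -11), -209) - 1*(-44646) = -3/2*(-2) - 1*(-44646) = 3 + 44646 = 44649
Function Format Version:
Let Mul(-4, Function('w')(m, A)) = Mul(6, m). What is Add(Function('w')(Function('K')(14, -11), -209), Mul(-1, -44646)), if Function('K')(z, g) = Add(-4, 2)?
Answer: 44649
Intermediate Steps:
Function('K')(z, g) = -2
Function('w')(m, A) = Mul(Rational(-3, 2), m) (Function('w')(m, A) = Mul(Rational(-1, 4), Mul(6, m)) = Mul(Rational(-3, 2), m))
Add(Function('w')(Function('K')(14, -11), -209), Mul(-1, -44646)) = Add(Mul(Rational(-3, 2), -2), Mul(-1, -44646)) = Add(3, 44646) = 44649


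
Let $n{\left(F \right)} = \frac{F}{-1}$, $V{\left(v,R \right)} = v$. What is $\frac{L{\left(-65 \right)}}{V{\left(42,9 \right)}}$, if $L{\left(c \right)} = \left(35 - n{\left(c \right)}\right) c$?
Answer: $\frac{325}{7} \approx 46.429$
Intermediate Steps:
$n{\left(F \right)} = - F$ ($n{\left(F \right)} = F \left(-1\right) = - F$)
$L{\left(c \right)} = c \left(35 + c\right)$ ($L{\left(c \right)} = \left(35 - - c\right) c = \left(35 + c\right) c = c \left(35 + c\right)$)
$\frac{L{\left(-65 \right)}}{V{\left(42,9 \right)}} = \frac{\left(-65\right) \left(35 - 65\right)}{42} = \left(-65\right) \left(-30\right) \frac{1}{42} = 1950 \cdot \frac{1}{42} = \frac{325}{7}$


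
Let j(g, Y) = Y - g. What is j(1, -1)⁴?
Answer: 16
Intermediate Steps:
j(1, -1)⁴ = (-1 - 1*1)⁴ = (-1 - 1)⁴ = (-2)⁴ = 16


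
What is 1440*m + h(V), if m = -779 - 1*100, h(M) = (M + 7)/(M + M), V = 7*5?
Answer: -6328797/5 ≈ -1.2658e+6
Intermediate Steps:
V = 35
h(M) = (7 + M)/(2*M) (h(M) = (7 + M)/((2*M)) = (7 + M)*(1/(2*M)) = (7 + M)/(2*M))
m = -879 (m = -779 - 100 = -879)
1440*m + h(V) = 1440*(-879) + (½)*(7 + 35)/35 = -1265760 + (½)*(1/35)*42 = -1265760 + ⅗ = -6328797/5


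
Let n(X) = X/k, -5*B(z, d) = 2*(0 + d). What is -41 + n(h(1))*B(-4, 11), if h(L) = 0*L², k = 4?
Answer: -41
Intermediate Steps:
h(L) = 0
B(z, d) = -2*d/5 (B(z, d) = -2*(0 + d)/5 = -2*d/5)
n(X) = X/4
-41 + n(h(1))*B(-4, 11) = -41 + ((¼)*0)*(-⅖*11) = -41 + 0*(-22/5) = -41 + 0 = -41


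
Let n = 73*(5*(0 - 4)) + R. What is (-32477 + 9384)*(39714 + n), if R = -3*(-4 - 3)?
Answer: -883884575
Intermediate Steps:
R = 21 (R = -3*(-7) = 21)
n = -1439 (n = 73*(5*(0 - 4)) + 21 = 73*(5*(-4)) + 21 = 73*(-20) + 21 = -1460 + 21 = -1439)
(-32477 + 9384)*(39714 + n) = (-32477 + 9384)*(39714 - 1439) = -23093*38275 = -883884575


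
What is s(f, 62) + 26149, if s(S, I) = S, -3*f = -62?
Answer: 78509/3 ≈ 26170.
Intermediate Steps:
f = 62/3 (f = -1/3*(-62) = 62/3 ≈ 20.667)
s(f, 62) + 26149 = 62/3 + 26149 = 78509/3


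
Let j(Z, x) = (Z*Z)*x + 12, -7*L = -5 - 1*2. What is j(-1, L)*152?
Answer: 1976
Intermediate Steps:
L = 1 (L = -(-5 - 1*2)/7 = -(-5 - 2)/7 = -1/7*(-7) = 1)
j(Z, x) = 12 + x*Z**2 (j(Z, x) = Z**2*x + 12 = x*Z**2 + 12 = 12 + x*Z**2)
j(-1, L)*152 = (12 + 1*(-1)**2)*152 = (12 + 1*1)*152 = (12 + 1)*152 = 13*152 = 1976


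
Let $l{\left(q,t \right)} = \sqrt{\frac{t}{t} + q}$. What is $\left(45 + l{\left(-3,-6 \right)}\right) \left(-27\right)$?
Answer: $-1215 - 27 i \sqrt{2} \approx -1215.0 - 38.184 i$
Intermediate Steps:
$l{\left(q,t \right)} = \sqrt{1 + q}$
$\left(45 + l{\left(-3,-6 \right)}\right) \left(-27\right) = \left(45 + \sqrt{1 - 3}\right) \left(-27\right) = \left(45 + \sqrt{-2}\right) \left(-27\right) = \left(45 + i \sqrt{2}\right) \left(-27\right) = -1215 - 27 i \sqrt{2}$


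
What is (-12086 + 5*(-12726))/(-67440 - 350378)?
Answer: 1646/9083 ≈ 0.18122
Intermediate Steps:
(-12086 + 5*(-12726))/(-67440 - 350378) = (-12086 - 63630)/(-417818) = -75716*(-1/417818) = 1646/9083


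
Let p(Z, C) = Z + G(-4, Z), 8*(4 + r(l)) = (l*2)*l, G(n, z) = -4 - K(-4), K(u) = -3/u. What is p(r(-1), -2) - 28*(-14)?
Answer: 767/2 ≈ 383.50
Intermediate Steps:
G(n, z) = -19/4 (G(n, z) = -4 - (-3)/(-4) = -4 - (-3)*(-1)/4 = -4 - 1*¾ = -4 - ¾ = -19/4)
r(l) = -4 + l²/4 (r(l) = -4 + ((l*2)*l)/8 = -4 + ((2*l)*l)/8 = -4 + (2*l²)/8 = -4 + l²/4)
p(Z, C) = -19/4 + Z (p(Z, C) = Z - 19/4 = -19/4 + Z)
p(r(-1), -2) - 28*(-14) = (-19/4 + (-4 + (¼)*(-1)²)) - 28*(-14) = (-19/4 + (-4 + (¼)*1)) + 392 = (-19/4 + (-4 + ¼)) + 392 = (-19/4 - 15/4) + 392 = -17/2 + 392 = 767/2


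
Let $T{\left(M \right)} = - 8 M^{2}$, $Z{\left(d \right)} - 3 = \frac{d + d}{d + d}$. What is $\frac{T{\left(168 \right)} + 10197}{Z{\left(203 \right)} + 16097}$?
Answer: $- \frac{23955}{1789} \approx -13.39$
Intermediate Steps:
$Z{\left(d \right)} = 4$ ($Z{\left(d \right)} = 3 + \frac{d + d}{d + d} = 3 + \frac{2 d}{2 d} = 3 + 2 d \frac{1}{2 d} = 3 + 1 = 4$)
$\frac{T{\left(168 \right)} + 10197}{Z{\left(203 \right)} + 16097} = \frac{- 8 \cdot 168^{2} + 10197}{4 + 16097} = \frac{\left(-8\right) 28224 + 10197}{16101} = \left(-225792 + 10197\right) \frac{1}{16101} = \left(-215595\right) \frac{1}{16101} = - \frac{23955}{1789}$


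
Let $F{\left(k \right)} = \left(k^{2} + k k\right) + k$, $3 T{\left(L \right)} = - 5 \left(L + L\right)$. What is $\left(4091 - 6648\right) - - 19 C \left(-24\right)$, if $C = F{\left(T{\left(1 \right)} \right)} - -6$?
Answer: $- \frac{41719}{3} \approx -13906.0$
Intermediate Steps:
$T{\left(L \right)} = - \frac{10 L}{3}$ ($T{\left(L \right)} = \frac{\left(-5\right) \left(L + L\right)}{3} = \frac{\left(-5\right) 2 L}{3} = \frac{\left(-10\right) L}{3} = - \frac{10 L}{3}$)
$F{\left(k \right)} = k + 2 k^{2}$ ($F{\left(k \right)} = \left(k^{2} + k^{2}\right) + k = 2 k^{2} + k = k + 2 k^{2}$)
$C = \frac{224}{9}$ ($C = \left(- \frac{10}{3}\right) 1 \left(1 + 2 \left(\left(- \frac{10}{3}\right) 1\right)\right) - -6 = - \frac{10 \left(1 + 2 \left(- \frac{10}{3}\right)\right)}{3} + 6 = - \frac{10 \left(1 - \frac{20}{3}\right)}{3} + 6 = \left(- \frac{10}{3}\right) \left(- \frac{17}{3}\right) + 6 = \frac{170}{9} + 6 = \frac{224}{9} \approx 24.889$)
$\left(4091 - 6648\right) - - 19 C \left(-24\right) = \left(4091 - 6648\right) - \left(-19\right) \frac{224}{9} \left(-24\right) = \left(4091 - 6648\right) - \left(- \frac{4256}{9}\right) \left(-24\right) = -2557 - \frac{34048}{3} = - \frac{41719}{3}$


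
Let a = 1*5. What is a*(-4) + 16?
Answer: -4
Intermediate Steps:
a = 5
a*(-4) + 16 = 5*(-4) + 16 = -20 + 16 = -4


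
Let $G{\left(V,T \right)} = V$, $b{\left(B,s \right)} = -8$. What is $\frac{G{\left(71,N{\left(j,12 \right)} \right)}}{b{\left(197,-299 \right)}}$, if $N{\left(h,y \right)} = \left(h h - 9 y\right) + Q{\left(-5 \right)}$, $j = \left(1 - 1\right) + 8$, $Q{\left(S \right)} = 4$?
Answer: $- \frac{71}{8} \approx -8.875$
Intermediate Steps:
$j = 8$ ($j = 0 + 8 = 8$)
$N{\left(h,y \right)} = 4 + h^{2} - 9 y$ ($N{\left(h,y \right)} = \left(h h - 9 y\right) + 4 = \left(h^{2} - 9 y\right) + 4 = 4 + h^{2} - 9 y$)
$\frac{G{\left(71,N{\left(j,12 \right)} \right)}}{b{\left(197,-299 \right)}} = \frac{71}{-8} = 71 \left(- \frac{1}{8}\right) = - \frac{71}{8}$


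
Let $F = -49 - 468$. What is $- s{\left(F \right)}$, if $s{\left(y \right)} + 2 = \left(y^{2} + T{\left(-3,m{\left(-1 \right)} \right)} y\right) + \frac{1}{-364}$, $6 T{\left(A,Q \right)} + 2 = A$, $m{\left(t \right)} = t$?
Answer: $- \frac{292347871}{1092} \approx -2.6772 \cdot 10^{5}$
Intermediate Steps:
$T{\left(A,Q \right)} = - \frac{1}{3} + \frac{A}{6}$
$F = -517$ ($F = -49 - 468 = -517$)
$s{\left(y \right)} = - \frac{729}{364} + y^{2} - \frac{5 y}{6}$ ($s{\left(y \right)} = -2 + \left(\left(y^{2} + \left(- \frac{1}{3} + \frac{1}{6} \left(-3\right)\right) y\right) + \frac{1}{-364}\right) = -2 - \left(\frac{1}{364} - y^{2} - \left(- \frac{1}{3} - \frac{1}{2}\right) y\right) = -2 - \left(\frac{1}{364} - y^{2} + \frac{5 y}{6}\right) = - \frac{729}{364} + y^{2} - \frac{5 y}{6}$)
$- s{\left(F \right)} = - (- \frac{729}{364} + \left(-517\right)^{2} - - \frac{2585}{6}) = - (- \frac{729}{364} + 267289 + \frac{2585}{6}) = \left(-1\right) \frac{292347871}{1092} = - \frac{292347871}{1092}$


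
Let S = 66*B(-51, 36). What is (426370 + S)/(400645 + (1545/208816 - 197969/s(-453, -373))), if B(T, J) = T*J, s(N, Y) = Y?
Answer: 23771062583392/31246924868349 ≈ 0.76075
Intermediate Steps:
B(T, J) = J*T
S = -121176 (S = 66*(36*(-51)) = 66*(-1836) = -121176)
(426370 + S)/(400645 + (1545/208816 - 197969/s(-453, -373))) = (426370 - 121176)/(400645 + (1545/208816 - 197969/(-373))) = 305194/(400645 + (1545*(1/208816) - 197969*(-1/373))) = 305194/(400645 + (1545/208816 + 197969/373)) = 305194/(400645 + 41339670989/77888368) = 305194/(31246924868349/77888368) = 305194*(77888368/31246924868349) = 23771062583392/31246924868349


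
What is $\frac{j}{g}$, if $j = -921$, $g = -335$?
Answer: $\frac{921}{335} \approx 2.7493$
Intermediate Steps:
$\frac{j}{g} = - \frac{921}{-335} = \left(-921\right) \left(- \frac{1}{335}\right) = \frac{921}{335}$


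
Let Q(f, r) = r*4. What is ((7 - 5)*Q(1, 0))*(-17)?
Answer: 0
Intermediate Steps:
Q(f, r) = 4*r
((7 - 5)*Q(1, 0))*(-17) = ((7 - 5)*(4*0))*(-17) = (2*0)*(-17) = 0*(-17) = 0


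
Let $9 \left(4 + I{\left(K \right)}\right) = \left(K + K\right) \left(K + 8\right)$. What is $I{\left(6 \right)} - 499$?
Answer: $- \frac{1453}{3} \approx -484.33$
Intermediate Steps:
$I{\left(K \right)} = -4 + \frac{2 K \left(8 + K\right)}{9}$ ($I{\left(K \right)} = -4 + \frac{\left(K + K\right) \left(K + 8\right)}{9} = -4 + \frac{2 K \left(8 + K\right)}{9}$)
$I{\left(6 \right)} - 499 = \left(-4 + \frac{2 \cdot 6^{2}}{9} + \frac{16}{9} \cdot 6\right) - 499 = \left(-4 + \frac{2}{9} \cdot 36 + \frac{32}{3}\right) - 499 = \left(-4 + 8 + \frac{32}{3}\right) - 499 = \frac{44}{3} - 499 = - \frac{1453}{3}$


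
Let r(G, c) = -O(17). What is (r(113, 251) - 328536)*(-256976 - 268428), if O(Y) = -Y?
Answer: 172605196676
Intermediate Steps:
r(G, c) = 17 (r(G, c) = -(-1)*17 = -1*(-17) = 17)
(r(113, 251) - 328536)*(-256976 - 268428) = (17 - 328536)*(-256976 - 268428) = -328519*(-525404) = 172605196676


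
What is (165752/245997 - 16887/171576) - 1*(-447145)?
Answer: 2096972706086917/4689686808 ≈ 4.4715e+5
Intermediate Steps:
(165752/245997 - 16887/171576) - 1*(-447145) = (165752*(1/245997) - 16887*1/171576) + 447145 = (165752/245997 - 5629/57192) + 447145 = 2698323757/4689686808 + 447145 = 2096972706086917/4689686808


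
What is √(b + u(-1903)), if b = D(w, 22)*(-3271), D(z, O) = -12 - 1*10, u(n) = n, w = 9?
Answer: 11*√579 ≈ 264.69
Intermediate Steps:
D(z, O) = -22 (D(z, O) = -12 - 10 = -22)
b = 71962 (b = -22*(-3271) = 71962)
√(b + u(-1903)) = √(71962 - 1903) = √70059 = 11*√579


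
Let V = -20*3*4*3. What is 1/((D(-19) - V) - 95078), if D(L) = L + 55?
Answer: -1/94322 ≈ -1.0602e-5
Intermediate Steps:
D(L) = 55 + L
V = -720 (V = -240*3 = -20*36 = -720)
1/((D(-19) - V) - 95078) = 1/(((55 - 19) - 1*(-720)) - 95078) = 1/((36 + 720) - 95078) = 1/(756 - 95078) = 1/(-94322) = -1/94322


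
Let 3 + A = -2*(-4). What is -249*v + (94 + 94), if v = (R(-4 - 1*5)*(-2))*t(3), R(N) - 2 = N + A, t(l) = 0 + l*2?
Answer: -5788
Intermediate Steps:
A = 5 (A = -3 - 2*(-4) = -3 + 8 = 5)
t(l) = 2*l (t(l) = 0 + 2*l = 2*l)
R(N) = 7 + N (R(N) = 2 + (N + 5) = 2 + (5 + N) = 7 + N)
v = 24 (v = ((7 + (-4 - 1*5))*(-2))*(2*3) = ((7 + (-4 - 5))*(-2))*6 = ((7 - 9)*(-2))*6 = -2*(-2)*6 = 4*6 = 24)
-249*v + (94 + 94) = -249*24 + (94 + 94) = -5976 + 188 = -5788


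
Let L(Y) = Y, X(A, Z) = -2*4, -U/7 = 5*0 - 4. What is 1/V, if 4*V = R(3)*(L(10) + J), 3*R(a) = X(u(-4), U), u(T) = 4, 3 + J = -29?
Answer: 3/44 ≈ 0.068182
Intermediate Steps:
J = -32 (J = -3 - 29 = -32)
U = 28 (U = -7*(5*0 - 4) = -7*(0 - 4) = -7*(-4) = 28)
X(A, Z) = -8
R(a) = -8/3 (R(a) = (⅓)*(-8) = -8/3)
V = 44/3 (V = (-8*(10 - 32)/3)/4 = (-8/3*(-22))/4 = (¼)*(176/3) = 44/3 ≈ 14.667)
1/V = 1/(44/3) = 3/44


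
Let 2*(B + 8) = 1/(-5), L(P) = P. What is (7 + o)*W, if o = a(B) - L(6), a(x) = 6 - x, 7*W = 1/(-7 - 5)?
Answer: -151/840 ≈ -0.17976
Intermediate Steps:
W = -1/84 (W = 1/(7*(-7 - 5)) = (⅐)/(-12) = (⅐)*(-1/12) = -1/84 ≈ -0.011905)
B = -81/10 (B = -8 + (½)/(-5) = -8 + (½)*(-⅕) = -8 - ⅒ = -81/10 ≈ -8.1000)
o = 81/10 (o = (6 - 1*(-81/10)) - 1*6 = (6 + 81/10) - 6 = 141/10 - 6 = 81/10 ≈ 8.1000)
(7 + o)*W = (7 + 81/10)*(-1/84) = (151/10)*(-1/84) = -151/840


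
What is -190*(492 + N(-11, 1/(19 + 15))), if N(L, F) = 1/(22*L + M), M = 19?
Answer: -20845850/223 ≈ -93479.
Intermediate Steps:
N(L, F) = 1/(19 + 22*L) (N(L, F) = 1/(22*L + 19) = 1/(19 + 22*L))
-190*(492 + N(-11, 1/(19 + 15))) = -190*(492 + 1/(19 + 22*(-11))) = -190*(492 + 1/(19 - 242)) = -190*(492 + 1/(-223)) = -190*(492 - 1/223) = -190*109715/223 = -20845850/223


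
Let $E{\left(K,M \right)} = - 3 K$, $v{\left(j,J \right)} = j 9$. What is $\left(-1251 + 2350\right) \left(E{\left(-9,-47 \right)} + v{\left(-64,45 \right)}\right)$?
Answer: $-603351$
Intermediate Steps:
$v{\left(j,J \right)} = 9 j$
$\left(-1251 + 2350\right) \left(E{\left(-9,-47 \right)} + v{\left(-64,45 \right)}\right) = \left(-1251 + 2350\right) \left(\left(-3\right) \left(-9\right) + 9 \left(-64\right)\right) = 1099 \left(27 - 576\right) = 1099 \left(-549\right) = -603351$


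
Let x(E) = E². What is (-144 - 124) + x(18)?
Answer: 56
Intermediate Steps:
(-144 - 124) + x(18) = (-144 - 124) + 18² = -268 + 324 = 56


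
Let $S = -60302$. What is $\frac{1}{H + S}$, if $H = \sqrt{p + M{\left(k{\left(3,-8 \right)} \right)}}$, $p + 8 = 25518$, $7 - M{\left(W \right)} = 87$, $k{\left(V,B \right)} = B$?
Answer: $- \frac{30151}{1818152887} - \frac{\sqrt{25430}}{3636305774} \approx -1.6627 \cdot 10^{-5}$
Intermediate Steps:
$M{\left(W \right)} = -80$ ($M{\left(W \right)} = 7 - 87 = -80$)
$p = 25510$ ($p = -8 + 25518 = 25510$)
$H = \sqrt{25430}$ ($H = \sqrt{25510 - 80} = \sqrt{25430} \approx 159.47$)
$\frac{1}{H + S} = \frac{1}{\sqrt{25430} - 60302} = \frac{1}{-60302 + \sqrt{25430}}$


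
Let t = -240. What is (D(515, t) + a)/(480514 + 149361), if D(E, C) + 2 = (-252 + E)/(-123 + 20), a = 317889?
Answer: 32742098/64877125 ≈ 0.50468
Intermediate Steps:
D(E, C) = 46/103 - E/103 (D(E, C) = -2 + (-252 + E)/(-123 + 20) = -2 + (-252 + E)/(-103) = -2 + (-252 + E)*(-1/103) = -2 + (252/103 - E/103) = 46/103 - E/103)
(D(515, t) + a)/(480514 + 149361) = ((46/103 - 1/103*515) + 317889)/(480514 + 149361) = ((46/103 - 5) + 317889)/629875 = (-469/103 + 317889)*(1/629875) = (32742098/103)*(1/629875) = 32742098/64877125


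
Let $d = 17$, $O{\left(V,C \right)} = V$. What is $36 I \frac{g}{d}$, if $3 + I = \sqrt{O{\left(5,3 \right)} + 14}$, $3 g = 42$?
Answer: $- \frac{1512}{17} + \frac{504 \sqrt{19}}{17} \approx 40.287$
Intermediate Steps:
$g = 14$ ($g = \frac{1}{3} \cdot 42 = 14$)
$I = -3 + \sqrt{19}$ ($I = -3 + \sqrt{5 + 14} = -3 + \sqrt{19} \approx 1.3589$)
$36 I \frac{g}{d} = 36 \left(-3 + \sqrt{19}\right) \frac{14}{17} = \left(-108 + 36 \sqrt{19}\right) 14 \cdot \frac{1}{17} = \left(-108 + 36 \sqrt{19}\right) \frac{14}{17} = - \frac{1512}{17} + \frac{504 \sqrt{19}}{17}$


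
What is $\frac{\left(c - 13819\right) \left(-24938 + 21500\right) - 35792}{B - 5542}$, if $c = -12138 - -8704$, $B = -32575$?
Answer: $- \frac{59280022}{38117} \approx -1555.2$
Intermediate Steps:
$c = -3434$ ($c = -12138 + 8704 = -3434$)
$\frac{\left(c - 13819\right) \left(-24938 + 21500\right) - 35792}{B - 5542} = \frac{\left(-3434 - 13819\right) \left(-24938 + 21500\right) - 35792}{-32575 - 5542} = \frac{\left(-17253\right) \left(-3438\right) - 35792}{-38117} = \left(59315814 - 35792\right) \left(- \frac{1}{38117}\right) = 59280022 \left(- \frac{1}{38117}\right) = - \frac{59280022}{38117}$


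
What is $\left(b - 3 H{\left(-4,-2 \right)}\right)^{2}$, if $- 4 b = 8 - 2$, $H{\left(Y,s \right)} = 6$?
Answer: $\frac{1521}{4} \approx 380.25$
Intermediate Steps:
$b = - \frac{3}{2}$ ($b = - \frac{8 - 2}{4} = \left(- \frac{1}{4}\right) 6 = - \frac{3}{2} \approx -1.5$)
$\left(b - 3 H{\left(-4,-2 \right)}\right)^{2} = \left(- \frac{3}{2} - 18\right)^{2} = \left(- \frac{39}{2}\right)^{2} = \frac{1521}{4}$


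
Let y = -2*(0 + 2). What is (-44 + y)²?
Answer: 2304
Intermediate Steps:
y = -4 (y = -2*2 = -4)
(-44 + y)² = (-44 - 4)² = (-48)² = 2304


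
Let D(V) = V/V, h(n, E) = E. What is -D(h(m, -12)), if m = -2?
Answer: -1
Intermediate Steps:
D(V) = 1
-D(h(m, -12)) = -1*1 = -1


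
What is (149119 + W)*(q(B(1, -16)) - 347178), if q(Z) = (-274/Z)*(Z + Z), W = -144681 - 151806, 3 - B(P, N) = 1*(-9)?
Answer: 51243685168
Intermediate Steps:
B(P, N) = 12 (B(P, N) = 3 - (-9) = 3 - 1*(-9) = 3 + 9 = 12)
W = -296487
q(Z) = -548 (q(Z) = (-274/Z)*(2*Z) = -548)
(149119 + W)*(q(B(1, -16)) - 347178) = (149119 - 296487)*(-548 - 347178) = -147368*(-347726) = 51243685168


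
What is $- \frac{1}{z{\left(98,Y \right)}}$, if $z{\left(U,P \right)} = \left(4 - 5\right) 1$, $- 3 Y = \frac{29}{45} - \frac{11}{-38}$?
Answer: $1$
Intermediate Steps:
$Y = - \frac{1597}{5130}$ ($Y = - \frac{\frac{29}{45} - \frac{11}{-38}}{3} = - \frac{29 \cdot \frac{1}{45} - - \frac{11}{38}}{3} = - \frac{\frac{29}{45} + \frac{11}{38}}{3} = \left(- \frac{1}{3}\right) \frac{1597}{1710} = - \frac{1597}{5130} \approx -0.31131$)
$z{\left(U,P \right)} = -1$ ($z{\left(U,P \right)} = \left(-1\right) 1 = -1$)
$- \frac{1}{z{\left(98,Y \right)}} = - \frac{1}{-1} = \left(-1\right) \left(-1\right) = 1$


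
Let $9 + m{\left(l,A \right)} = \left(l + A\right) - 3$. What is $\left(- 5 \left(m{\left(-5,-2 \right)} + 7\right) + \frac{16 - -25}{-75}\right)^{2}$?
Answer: $\frac{19882681}{5625} \approx 3534.7$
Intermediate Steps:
$m{\left(l,A \right)} = -12 + A + l$ ($m{\left(l,A \right)} = -9 - \left(3 - A - l\right) = -9 + \left(-3 + A + l\right) = -12 + A + l$)
$\left(- 5 \left(m{\left(-5,-2 \right)} + 7\right) + \frac{16 - -25}{-75}\right)^{2} = \left(- 5 \left(\left(-12 - 2 - 5\right) + 7\right) + \frac{16 - -25}{-75}\right)^{2} = \left(- 5 \left(-19 + 7\right) + \left(16 + 25\right) \left(- \frac{1}{75}\right)\right)^{2} = \left(\left(-5\right) \left(-12\right) + 41 \left(- \frac{1}{75}\right)\right)^{2} = \left(60 - \frac{41}{75}\right)^{2} = \left(\frac{4459}{75}\right)^{2} = \frac{19882681}{5625}$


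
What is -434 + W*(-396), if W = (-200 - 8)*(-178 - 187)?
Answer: -30064754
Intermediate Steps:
W = 75920 (W = -208*(-365) = 75920)
-434 + W*(-396) = -434 + 75920*(-396) = -434 - 30064320 = -30064754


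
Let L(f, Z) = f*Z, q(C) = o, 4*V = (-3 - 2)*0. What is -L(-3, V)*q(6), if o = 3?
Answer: 0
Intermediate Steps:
V = 0 (V = ((-3 - 2)*0)/4 = (-5*0)/4 = (¼)*0 = 0)
q(C) = 3
L(f, Z) = Z*f
-L(-3, V)*q(6) = -0*(-3)*3 = -0*3 = -1*0 = 0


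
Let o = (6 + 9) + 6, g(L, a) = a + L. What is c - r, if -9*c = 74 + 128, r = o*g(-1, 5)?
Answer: -958/9 ≈ -106.44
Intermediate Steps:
g(L, a) = L + a
o = 21 (o = 15 + 6 = 21)
r = 84 (r = 21*(-1 + 5) = 21*4 = 84)
c = -202/9 (c = -(74 + 128)/9 = -⅑*202 = -202/9 ≈ -22.444)
c - r = -202/9 - 1*84 = -202/9 - 84 = -958/9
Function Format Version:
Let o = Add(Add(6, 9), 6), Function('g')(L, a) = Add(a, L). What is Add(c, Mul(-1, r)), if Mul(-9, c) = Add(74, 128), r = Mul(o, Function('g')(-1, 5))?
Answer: Rational(-958, 9) ≈ -106.44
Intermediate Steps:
Function('g')(L, a) = Add(L, a)
o = 21 (o = Add(15, 6) = 21)
r = 84 (r = Mul(21, Add(-1, 5)) = Mul(21, 4) = 84)
c = Rational(-202, 9) (c = Mul(Rational(-1, 9), Add(74, 128)) = Mul(Rational(-1, 9), 202) = Rational(-202, 9) ≈ -22.444)
Add(c, Mul(-1, r)) = Add(Rational(-202, 9), Mul(-1, 84)) = Add(Rational(-202, 9), -84) = Rational(-958, 9)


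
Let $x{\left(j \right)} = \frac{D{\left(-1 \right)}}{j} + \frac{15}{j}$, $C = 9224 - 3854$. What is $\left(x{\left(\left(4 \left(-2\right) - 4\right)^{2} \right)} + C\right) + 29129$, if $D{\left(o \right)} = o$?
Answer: $\frac{2483935}{72} \approx 34499.0$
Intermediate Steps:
$C = 5370$
$x{\left(j \right)} = \frac{14}{j}$ ($x{\left(j \right)} = - \frac{1}{j} + \frac{15}{j} = \frac{14}{j}$)
$\left(x{\left(\left(4 \left(-2\right) - 4\right)^{2} \right)} + C\right) + 29129 = \left(\frac{14}{\left(4 \left(-2\right) - 4\right)^{2}} + 5370\right) + 29129 = \left(\frac{14}{\left(-8 - 4\right)^{2}} + 5370\right) + 29129 = \left(\frac{14}{\left(-12\right)^{2}} + 5370\right) + 29129 = \left(\frac{14}{144} + 5370\right) + 29129 = \left(14 \cdot \frac{1}{144} + 5370\right) + 29129 = \left(\frac{7}{72} + 5370\right) + 29129 = \frac{386647}{72} + 29129 = \frac{2483935}{72}$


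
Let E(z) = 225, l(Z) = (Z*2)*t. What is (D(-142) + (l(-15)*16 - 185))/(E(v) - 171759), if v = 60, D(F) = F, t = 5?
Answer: 909/57178 ≈ 0.015898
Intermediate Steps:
l(Z) = 10*Z (l(Z) = (Z*2)*5 = (2*Z)*5 = 10*Z)
(D(-142) + (l(-15)*16 - 185))/(E(v) - 171759) = (-142 + ((10*(-15))*16 - 185))/(225 - 171759) = (-142 + (-150*16 - 185))/(-171534) = (-142 + (-2400 - 185))*(-1/171534) = (-142 - 2585)*(-1/171534) = -2727*(-1/171534) = 909/57178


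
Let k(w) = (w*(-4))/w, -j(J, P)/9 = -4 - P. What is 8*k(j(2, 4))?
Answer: -32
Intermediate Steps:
j(J, P) = 36 + 9*P (j(J, P) = -9*(-4 - P) = 36 + 9*P)
k(w) = -4 (k(w) = (-4*w)/w = -4)
8*k(j(2, 4)) = 8*(-4) = -32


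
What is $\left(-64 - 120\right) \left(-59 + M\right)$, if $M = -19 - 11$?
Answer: $16376$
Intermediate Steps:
$M = -30$ ($M = -19 - 11 = -30$)
$\left(-64 - 120\right) \left(-59 + M\right) = \left(-64 - 120\right) \left(-59 - 30\right) = \left(-184\right) \left(-89\right) = 16376$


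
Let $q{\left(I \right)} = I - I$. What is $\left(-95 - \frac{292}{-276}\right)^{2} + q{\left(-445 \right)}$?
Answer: $\frac{42016324}{4761} \approx 8825.1$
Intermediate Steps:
$q{\left(I \right)} = 0$
$\left(-95 - \frac{292}{-276}\right)^{2} + q{\left(-445 \right)} = \left(-95 - \frac{292}{-276}\right)^{2} + 0 = \left(-95 - - \frac{73}{69}\right)^{2} + 0 = \left(-95 + \frac{73}{69}\right)^{2} + 0 = \left(- \frac{6482}{69}\right)^{2} + 0 = \frac{42016324}{4761} + 0 = \frac{42016324}{4761}$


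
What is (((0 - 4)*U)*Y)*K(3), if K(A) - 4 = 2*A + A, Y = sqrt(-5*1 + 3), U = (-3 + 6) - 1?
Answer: -104*I*sqrt(2) ≈ -147.08*I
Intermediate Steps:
U = 2 (U = 3 - 1 = 2)
Y = I*sqrt(2) (Y = sqrt(-5 + 3) = sqrt(-2) = I*sqrt(2) ≈ 1.4142*I)
K(A) = 4 + 3*A (K(A) = 4 + (2*A + A) = 4 + 3*A)
(((0 - 4)*U)*Y)*K(3) = (((0 - 4)*2)*(I*sqrt(2)))*(4 + 3*3) = ((-4*2)*(I*sqrt(2)))*(4 + 9) = -8*I*sqrt(2)*13 = -104*I*sqrt(2)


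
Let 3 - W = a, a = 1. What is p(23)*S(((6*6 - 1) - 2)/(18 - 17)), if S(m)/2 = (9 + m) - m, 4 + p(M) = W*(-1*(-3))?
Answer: 36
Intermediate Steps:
W = 2 (W = 3 - 1*1 = 3 - 1 = 2)
p(M) = 2 (p(M) = -4 + 2*(-1*(-3)) = -4 + 2*3 = -4 + 6 = 2)
S(m) = 18 (S(m) = 2*((9 + m) - m) = 2*9 = 18)
p(23)*S(((6*6 - 1) - 2)/(18 - 17)) = 2*18 = 36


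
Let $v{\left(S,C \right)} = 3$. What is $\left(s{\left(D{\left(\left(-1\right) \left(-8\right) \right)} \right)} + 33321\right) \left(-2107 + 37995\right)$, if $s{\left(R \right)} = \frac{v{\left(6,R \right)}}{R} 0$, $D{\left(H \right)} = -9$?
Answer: $1195824048$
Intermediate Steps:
$s{\left(R \right)} = 0$ ($s{\left(R \right)} = \frac{3}{R} 0 = 0$)
$\left(s{\left(D{\left(\left(-1\right) \left(-8\right) \right)} \right)} + 33321\right) \left(-2107 + 37995\right) = \left(0 + 33321\right) \left(-2107 + 37995\right) = 33321 \cdot 35888 = 1195824048$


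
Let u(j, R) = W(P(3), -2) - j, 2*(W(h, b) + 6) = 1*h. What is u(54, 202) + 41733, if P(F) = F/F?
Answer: 83347/2 ≈ 41674.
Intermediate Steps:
P(F) = 1
W(h, b) = -6 + h/2 (W(h, b) = -6 + (1*h)/2 = -6 + h/2)
u(j, R) = -11/2 - j (u(j, R) = (-6 + (½)*1) - j = (-6 + ½) - j = -11/2 - j)
u(54, 202) + 41733 = (-11/2 - 1*54) + 41733 = (-11/2 - 54) + 41733 = -119/2 + 41733 = 83347/2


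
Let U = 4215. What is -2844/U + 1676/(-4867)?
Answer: -6968696/6838135 ≈ -1.0191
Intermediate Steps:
-2844/U + 1676/(-4867) = -2844/4215 + 1676/(-4867) = -2844*1/4215 + 1676*(-1/4867) = -948/1405 - 1676/4867 = -6968696/6838135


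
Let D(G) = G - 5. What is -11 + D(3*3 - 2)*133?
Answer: 255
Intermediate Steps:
D(G) = -5 + G
-11 + D(3*3 - 2)*133 = -11 + (-5 + (3*3 - 2))*133 = -11 + (-5 + (9 - 2))*133 = -11 + (-5 + 7)*133 = -11 + 2*133 = -11 + 266 = 255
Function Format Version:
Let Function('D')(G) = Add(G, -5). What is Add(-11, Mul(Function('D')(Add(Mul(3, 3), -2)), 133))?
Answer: 255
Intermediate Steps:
Function('D')(G) = Add(-5, G)
Add(-11, Mul(Function('D')(Add(Mul(3, 3), -2)), 133)) = Add(-11, Mul(Add(-5, Add(Mul(3, 3), -2)), 133)) = Add(-11, Mul(Add(-5, Add(9, -2)), 133)) = Add(-11, Mul(Add(-5, 7), 133)) = Add(-11, Mul(2, 133)) = Add(-11, 266) = 255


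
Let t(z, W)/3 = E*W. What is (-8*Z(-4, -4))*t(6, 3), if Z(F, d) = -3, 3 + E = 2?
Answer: -216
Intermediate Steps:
E = -1 (E = -3 + 2 = -1)
t(z, W) = -3*W (t(z, W) = 3*(-W) = -3*W)
(-8*Z(-4, -4))*t(6, 3) = (-8*(-3))*(-3*3) = 24*(-9) = -216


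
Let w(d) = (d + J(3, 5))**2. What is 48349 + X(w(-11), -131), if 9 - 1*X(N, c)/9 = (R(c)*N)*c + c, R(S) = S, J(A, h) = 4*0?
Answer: -18638720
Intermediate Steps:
J(A, h) = 0
w(d) = d**2 (w(d) = (d + 0)**2 = d**2)
X(N, c) = 81 - 9*c - 9*N*c**2 (X(N, c) = 81 - 9*((c*N)*c + c) = 81 - 9*((N*c)*c + c) = 81 - 9*(N*c**2 + c) = 81 - 9*(c + N*c**2) = 81 + (-9*c - 9*N*c**2) = 81 - 9*c - 9*N*c**2)
48349 + X(w(-11), -131) = 48349 + (81 - 9*(-131) - 9*(-11)**2*(-131)**2) = 48349 + (81 + 1179 - 9*121*17161) = 48349 + (81 + 1179 - 18688329) = 48349 - 18687069 = -18638720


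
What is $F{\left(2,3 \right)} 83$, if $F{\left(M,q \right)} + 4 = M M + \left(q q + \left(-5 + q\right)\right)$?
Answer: $581$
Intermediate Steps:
$F{\left(M,q \right)} = -9 + q + M^{2} + q^{2}$ ($F{\left(M,q \right)} = -4 + \left(M M + \left(q q + \left(-5 + q\right)\right)\right) = -4 + \left(M^{2} + \left(q^{2} + \left(-5 + q\right)\right)\right) = -4 + \left(M^{2} + \left(-5 + q + q^{2}\right)\right) = -4 + \left(-5 + q + M^{2} + q^{2}\right) = -9 + q + M^{2} + q^{2}$)
$F{\left(2,3 \right)} 83 = \left(-9 + 3 + 2^{2} + 3^{2}\right) 83 = \left(-9 + 3 + 4 + 9\right) 83 = 7 \cdot 83 = 581$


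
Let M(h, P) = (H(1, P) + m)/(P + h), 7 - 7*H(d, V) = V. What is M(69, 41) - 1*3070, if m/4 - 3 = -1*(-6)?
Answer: -1181841/385 ≈ -3069.7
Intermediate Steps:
H(d, V) = 1 - V/7
m = 36 (m = 12 + 4*(-1*(-6)) = 12 + 4*6 = 12 + 24 = 36)
M(h, P) = (37 - P/7)/(P + h) (M(h, P) = ((1 - P/7) + 36)/(P + h) = (37 - P/7)/(P + h))
M(69, 41) - 1*3070 = (37 - ⅐*41)/(41 + 69) - 1*3070 = (37 - 41/7)/110 - 3070 = (1/110)*(218/7) - 3070 = 109/385 - 3070 = -1181841/385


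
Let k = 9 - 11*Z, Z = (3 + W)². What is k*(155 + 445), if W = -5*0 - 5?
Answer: -21000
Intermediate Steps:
W = -5 (W = 0 - 5 = -5)
Z = 4 (Z = (3 - 5)² = (-2)² = 4)
k = -35 (k = 9 - 11*4 = 9 - 44 = -35)
k*(155 + 445) = -35*(155 + 445) = -35*600 = -21000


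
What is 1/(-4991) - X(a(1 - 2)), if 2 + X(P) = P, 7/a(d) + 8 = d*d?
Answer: 14972/4991 ≈ 2.9998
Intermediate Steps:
a(d) = 7/(-8 + d²) (a(d) = 7/(-8 + d*d) = 7/(-8 + d²))
X(P) = -2 + P
1/(-4991) - X(a(1 - 2)) = 1/(-4991) - (-2 + 7/(-8 + (1 - 2)²)) = -1/4991 - (-2 + 7/(-8 + (-1)²)) = -1/4991 - (-2 + 7/(-8 + 1)) = -1/4991 - (-2 + 7/(-7)) = -1/4991 - (-2 + 7*(-⅐)) = -1/4991 - (-2 - 1) = -1/4991 - 1*(-3) = -1/4991 + 3 = 14972/4991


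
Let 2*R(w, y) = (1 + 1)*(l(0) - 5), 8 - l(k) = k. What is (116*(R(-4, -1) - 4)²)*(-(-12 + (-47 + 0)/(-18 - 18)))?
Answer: 11165/9 ≈ 1240.6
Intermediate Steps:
l(k) = 8 - k
R(w, y) = 3 (R(w, y) = ((1 + 1)*((8 - 1*0) - 5))/2 = (2*((8 + 0) - 5))/2 = (2*(8 - 5))/2 = (2*3)/2 = (½)*6 = 3)
(116*(R(-4, -1) - 4)²)*(-(-12 + (-47 + 0)/(-18 - 18))) = (116*(3 - 4)²)*(-(-12 + (-47 + 0)/(-18 - 18))) = (116*(-1)²)*(-(-12 - 47/(-36))) = (116*1)*(-(-12 - 47*(-1/36))) = 116*(-(-12 + 47/36)) = 116*(-1*(-385/36)) = 116*(385/36) = 11165/9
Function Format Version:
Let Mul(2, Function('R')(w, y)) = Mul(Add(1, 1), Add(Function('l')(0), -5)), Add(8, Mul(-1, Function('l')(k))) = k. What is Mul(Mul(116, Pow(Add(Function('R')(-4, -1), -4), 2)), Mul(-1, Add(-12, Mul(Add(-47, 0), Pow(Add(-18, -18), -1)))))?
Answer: Rational(11165, 9) ≈ 1240.6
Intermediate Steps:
Function('l')(k) = Add(8, Mul(-1, k))
Function('R')(w, y) = 3 (Function('R')(w, y) = Mul(Rational(1, 2), Mul(Add(1, 1), Add(Add(8, Mul(-1, 0)), -5))) = Mul(Rational(1, 2), Mul(2, Add(Add(8, 0), -5))) = Mul(Rational(1, 2), Mul(2, Add(8, -5))) = Mul(Rational(1, 2), Mul(2, 3)) = Mul(Rational(1, 2), 6) = 3)
Mul(Mul(116, Pow(Add(Function('R')(-4, -1), -4), 2)), Mul(-1, Add(-12, Mul(Add(-47, 0), Pow(Add(-18, -18), -1))))) = Mul(Mul(116, Pow(Add(3, -4), 2)), Mul(-1, Add(-12, Mul(Add(-47, 0), Pow(Add(-18, -18), -1))))) = Mul(Mul(116, Pow(-1, 2)), Mul(-1, Add(-12, Mul(-47, Pow(-36, -1))))) = Mul(Mul(116, 1), Mul(-1, Add(-12, Mul(-47, Rational(-1, 36))))) = Mul(116, Mul(-1, Add(-12, Rational(47, 36)))) = Mul(116, Mul(-1, Rational(-385, 36))) = Mul(116, Rational(385, 36)) = Rational(11165, 9)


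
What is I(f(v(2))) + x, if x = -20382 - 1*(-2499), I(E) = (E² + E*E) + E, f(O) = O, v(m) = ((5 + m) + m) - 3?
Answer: -17805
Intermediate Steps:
v(m) = 2 + 2*m (v(m) = (5 + 2*m) - 3 = 2 + 2*m)
I(E) = E + 2*E² (I(E) = (E² + E²) + E = 2*E² + E = E + 2*E²)
x = -17883 (x = -20382 + 2499 = -17883)
I(f(v(2))) + x = (2 + 2*2)*(1 + 2*(2 + 2*2)) - 17883 = (2 + 4)*(1 + 2*(2 + 4)) - 17883 = 6*(1 + 2*6) - 17883 = 6*(1 + 12) - 17883 = 6*13 - 17883 = 78 - 17883 = -17805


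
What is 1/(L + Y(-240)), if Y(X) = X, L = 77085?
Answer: 1/76845 ≈ 1.3013e-5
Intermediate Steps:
1/(L + Y(-240)) = 1/(77085 - 240) = 1/76845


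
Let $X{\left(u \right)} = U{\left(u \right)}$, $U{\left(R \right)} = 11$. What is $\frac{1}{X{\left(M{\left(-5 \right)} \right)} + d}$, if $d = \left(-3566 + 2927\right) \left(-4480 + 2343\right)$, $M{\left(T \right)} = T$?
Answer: $\frac{1}{1365554} \approx 7.323 \cdot 10^{-7}$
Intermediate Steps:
$X{\left(u \right)} = 11$
$d = 1365543$ ($d = \left(-639\right) \left(-2137\right) = 1365543$)
$\frac{1}{X{\left(M{\left(-5 \right)} \right)} + d} = \frac{1}{11 + 1365543} = \frac{1}{1365554}$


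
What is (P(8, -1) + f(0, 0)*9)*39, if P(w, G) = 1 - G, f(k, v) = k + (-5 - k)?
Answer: -1677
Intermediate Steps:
f(k, v) = -5
(P(8, -1) + f(0, 0)*9)*39 = ((1 - 1*(-1)) - 5*9)*39 = ((1 + 1) - 45)*39 = (2 - 45)*39 = -43*39 = -1677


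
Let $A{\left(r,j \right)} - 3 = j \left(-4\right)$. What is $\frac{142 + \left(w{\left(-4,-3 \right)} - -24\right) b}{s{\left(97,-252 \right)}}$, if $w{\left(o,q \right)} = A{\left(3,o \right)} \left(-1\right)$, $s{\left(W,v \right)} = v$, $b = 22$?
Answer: $-1$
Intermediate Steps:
$A{\left(r,j \right)} = 3 - 4 j$ ($A{\left(r,j \right)} = 3 + j \left(-4\right) = 3 - 4 j$)
$w{\left(o,q \right)} = -3 + 4 o$ ($w{\left(o,q \right)} = \left(3 - 4 o\right) \left(-1\right) = -3 + 4 o$)
$\frac{142 + \left(w{\left(-4,-3 \right)} - -24\right) b}{s{\left(97,-252 \right)}} = \frac{142 + \left(\left(-3 + 4 \left(-4\right)\right) - -24\right) 22}{-252} = \left(142 + \left(\left(-3 - 16\right) + 24\right) 22\right) \left(- \frac{1}{252}\right) = \left(142 + \left(-19 + 24\right) 22\right) \left(- \frac{1}{252}\right) = \left(142 + 5 \cdot 22\right) \left(- \frac{1}{252}\right) = \left(142 + 110\right) \left(- \frac{1}{252}\right) = 252 \left(- \frac{1}{252}\right) = -1$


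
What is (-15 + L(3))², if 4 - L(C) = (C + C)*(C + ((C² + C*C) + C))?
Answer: 24025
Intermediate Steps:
L(C) = 4 - 2*C*(2*C + 2*C²) (L(C) = 4 - (C + C)*(C + ((C² + C*C) + C)) = 4 - 2*C*(C + ((C² + C²) + C)) = 4 - 2*C*(C + (2*C² + C)) = 4 - 2*C*(C + (C + 2*C²)) = 4 - 2*C*(2*C + 2*C²))
(-15 + L(3))² = (-15 + (4 - 4*3² - 4*3³))² = (-15 + (4 - 4*9 - 4*27))² = (-15 + (4 - 36 - 108))² = (-15 - 140)² = (-155)² = 24025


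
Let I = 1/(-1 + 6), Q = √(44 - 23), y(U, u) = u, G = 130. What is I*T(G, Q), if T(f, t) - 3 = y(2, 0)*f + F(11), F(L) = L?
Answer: 14/5 ≈ 2.8000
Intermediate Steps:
Q = √21 ≈ 4.5826
T(f, t) = 14 (T(f, t) = 3 + (0*f + 11) = 3 + (0 + 11) = 3 + 11 = 14)
I = ⅕ (I = 1/5 = ⅕ ≈ 0.20000)
I*T(G, Q) = (⅕)*14 = 14/5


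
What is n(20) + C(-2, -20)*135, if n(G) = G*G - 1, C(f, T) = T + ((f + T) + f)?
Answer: -5541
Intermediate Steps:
C(f, T) = 2*T + 2*f (C(f, T) = T + ((T + f) + f) = T + (T + 2*f) = 2*T + 2*f)
n(G) = -1 + G² (n(G) = G² - 1 = -1 + G²)
n(20) + C(-2, -20)*135 = (-1 + 20²) + (2*(-20) + 2*(-2))*135 = (-1 + 400) + (-40 - 4)*135 = 399 - 44*135 = 399 - 5940 = -5541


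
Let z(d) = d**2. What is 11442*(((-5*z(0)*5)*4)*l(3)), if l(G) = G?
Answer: 0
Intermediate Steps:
11442*(((-5*z(0)*5)*4)*l(3)) = 11442*(((-5*0**2*5)*4)*3) = 11442*(((-5*0*5)*4)*3) = 11442*(((0*5)*4)*3) = 11442*((0*4)*3) = 11442*(0*3) = 11442*0 = 0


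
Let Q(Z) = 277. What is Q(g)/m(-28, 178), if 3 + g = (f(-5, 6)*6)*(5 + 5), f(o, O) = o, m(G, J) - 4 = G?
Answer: -277/24 ≈ -11.542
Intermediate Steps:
m(G, J) = 4 + G
g = -303 (g = -3 + (-5*6)*(5 + 5) = -3 - 30*10 = -3 - 300 = -303)
Q(g)/m(-28, 178) = 277/(4 - 28) = 277/(-24) = 277*(-1/24) = -277/24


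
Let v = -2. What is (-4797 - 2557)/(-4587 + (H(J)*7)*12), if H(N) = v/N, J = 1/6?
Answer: 7354/5595 ≈ 1.3144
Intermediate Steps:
J = 1/6 ≈ 0.16667
H(N) = -2/N
(-4797 - 2557)/(-4587 + (H(J)*7)*12) = (-4797 - 2557)/(-4587 + (-2/1/6*7)*12) = -7354/(-4587 + (-2*6*7)*12) = -7354/(-4587 - 12*7*12) = -7354/(-4587 - 84*12) = -7354/(-4587 - 1008) = -7354/(-5595) = -7354*(-1/5595) = 7354/5595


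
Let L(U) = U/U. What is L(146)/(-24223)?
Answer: -1/24223 ≈ -4.1283e-5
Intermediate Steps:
L(U) = 1
L(146)/(-24223) = 1/(-24223) = 1*(-1/24223) = -1/24223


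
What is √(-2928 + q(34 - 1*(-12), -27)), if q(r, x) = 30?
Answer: 3*I*√322 ≈ 53.833*I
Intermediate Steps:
√(-2928 + q(34 - 1*(-12), -27)) = √(-2928 + 30) = √(-2898) = 3*I*√322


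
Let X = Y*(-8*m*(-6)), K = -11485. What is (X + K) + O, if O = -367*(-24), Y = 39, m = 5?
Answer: 6683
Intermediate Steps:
X = 9360 (X = 39*(-8*5*(-6)) = 39*(-40*(-6)) = 39*240 = 9360)
O = 8808
(X + K) + O = (9360 - 11485) + 8808 = -2125 + 8808 = 6683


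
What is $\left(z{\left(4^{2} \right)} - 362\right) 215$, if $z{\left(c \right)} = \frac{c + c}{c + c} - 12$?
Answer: $-80195$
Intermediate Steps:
$z{\left(c \right)} = -11$ ($z{\left(c \right)} = \frac{2 c}{2 c} - 12 = 2 c \frac{1}{2 c} - 12 = 1 - 12 = -11$)
$\left(z{\left(4^{2} \right)} - 362\right) 215 = \left(-11 - 362\right) 215 = \left(-373\right) 215 = -80195$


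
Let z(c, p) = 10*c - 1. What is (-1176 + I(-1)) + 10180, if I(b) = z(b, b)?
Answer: 8993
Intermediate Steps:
z(c, p) = -1 + 10*c
I(b) = -1 + 10*b
(-1176 + I(-1)) + 10180 = (-1176 + (-1 + 10*(-1))) + 10180 = (-1176 + (-1 - 10)) + 10180 = (-1176 - 11) + 10180 = -1187 + 10180 = 8993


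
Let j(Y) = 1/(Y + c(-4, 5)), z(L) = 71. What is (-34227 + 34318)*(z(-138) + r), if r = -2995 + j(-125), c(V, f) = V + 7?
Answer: -32462339/122 ≈ -2.6608e+5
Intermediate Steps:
c(V, f) = 7 + V
j(Y) = 1/(3 + Y) (j(Y) = 1/(Y + (7 - 4)) = 1/(Y + 3) = 1/(3 + Y))
r = -365391/122 (r = -2995 + 1/(3 - 125) = -2995 + 1/(-122) = -2995 - 1/122 = -365391/122 ≈ -2995.0)
(-34227 + 34318)*(z(-138) + r) = (-34227 + 34318)*(71 - 365391/122) = 91*(-356729/122) = -32462339/122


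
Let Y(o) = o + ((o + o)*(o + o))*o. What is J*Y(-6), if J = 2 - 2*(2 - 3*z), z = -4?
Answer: 22620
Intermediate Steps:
Y(o) = o + 4*o³ (Y(o) = o + ((2*o)*(2*o))*o = o + (4*o²)*o = o + 4*o³)
J = -26 (J = 2 - 2*(2 - 3*(-4)) = 2 - 2*(2 + 12) = 2 - 2*14 = 2 - 28 = -26)
J*Y(-6) = -26*(-6 + 4*(-6)³) = -26*(-6 + 4*(-216)) = -26*(-6 - 864) = -26*(-870) = 22620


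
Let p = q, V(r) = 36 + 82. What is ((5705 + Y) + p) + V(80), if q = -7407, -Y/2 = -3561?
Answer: 5538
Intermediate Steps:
Y = 7122 (Y = -2*(-3561) = 7122)
V(r) = 118
p = -7407
((5705 + Y) + p) + V(80) = ((5705 + 7122) - 7407) + 118 = (12827 - 7407) + 118 = 5420 + 118 = 5538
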